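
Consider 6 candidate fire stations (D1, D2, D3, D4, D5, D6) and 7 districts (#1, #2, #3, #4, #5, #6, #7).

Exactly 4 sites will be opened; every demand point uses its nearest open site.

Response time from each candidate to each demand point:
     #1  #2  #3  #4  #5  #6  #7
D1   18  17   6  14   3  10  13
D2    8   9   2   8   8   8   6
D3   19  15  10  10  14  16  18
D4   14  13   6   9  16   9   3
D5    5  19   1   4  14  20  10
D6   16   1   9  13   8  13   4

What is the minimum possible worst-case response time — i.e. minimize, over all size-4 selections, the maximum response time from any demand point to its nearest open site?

8

Open {D1, D2, D3, D6}.
  Farthest demand point is #1 at response time 8 (to D2); all others are ≤ 8.
With {D1, D2, D4, D6} the worst case is 8.
With {D1, D2, D5, D6} the worst case is 8.
No size-4 selection achieves below 8.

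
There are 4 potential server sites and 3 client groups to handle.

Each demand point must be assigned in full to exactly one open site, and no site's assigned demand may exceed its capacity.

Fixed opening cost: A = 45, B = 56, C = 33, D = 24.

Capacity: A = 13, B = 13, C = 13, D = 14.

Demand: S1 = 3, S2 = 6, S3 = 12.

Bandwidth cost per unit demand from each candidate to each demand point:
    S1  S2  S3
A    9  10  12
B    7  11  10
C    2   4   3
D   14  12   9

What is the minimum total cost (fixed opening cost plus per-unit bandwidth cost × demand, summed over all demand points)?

Open {C, D}; cheapest assignment that respects the capacities:
  C (cap 13, load 9): S1, S2 — cost 3×2 + 6×4 = 30
  D (cap 14, load 12): S3 — cost 12×9 = 108
  Shipping 138, fixed 57 → total 195.
  Any other capacity-feasible assignment to {C, D} ships for at least 138.
Compare {A, C}: its best feasible assignment gives total 201.
Compare {B, C}: its best feasible assignment gives total 212.
Every other set of open sites that can feasibly serve all demand totals ≥ 201 even under its best assignment. Minimum: 195.

195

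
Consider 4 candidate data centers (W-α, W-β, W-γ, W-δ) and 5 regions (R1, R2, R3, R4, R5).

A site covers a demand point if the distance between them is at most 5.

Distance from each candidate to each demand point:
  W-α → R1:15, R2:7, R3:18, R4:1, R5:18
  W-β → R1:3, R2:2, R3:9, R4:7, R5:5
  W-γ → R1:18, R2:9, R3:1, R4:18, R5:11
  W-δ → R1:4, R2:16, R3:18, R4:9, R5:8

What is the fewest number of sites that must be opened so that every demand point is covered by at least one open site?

Coverage sets (demand points within 5 of each site):
  W-α: {R4}
  W-β: {R1, R2, R5}
  W-γ: {R3}
  W-δ: {R1}
No 2 sites suffice: every size-2 union leaves at least one demand point uncovered.
But {W-α, W-β, W-γ} covers everything, so the minimum is 3.

3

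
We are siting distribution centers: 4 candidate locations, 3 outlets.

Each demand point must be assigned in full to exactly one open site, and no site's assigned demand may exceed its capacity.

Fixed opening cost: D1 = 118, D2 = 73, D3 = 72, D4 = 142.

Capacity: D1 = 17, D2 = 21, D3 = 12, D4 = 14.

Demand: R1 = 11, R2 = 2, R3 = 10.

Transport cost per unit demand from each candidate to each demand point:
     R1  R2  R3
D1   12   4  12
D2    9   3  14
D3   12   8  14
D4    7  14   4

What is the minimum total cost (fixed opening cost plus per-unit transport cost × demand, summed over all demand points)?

360

Open {D2, D4}; cheapest assignment that respects the capacities:
  D2 (cap 21, load 13): R1, R2 — cost 11×9 + 2×3 = 105
  D4 (cap 14, load 10): R3 — cost 10×4 = 40
  Shipping 145, fixed 215 → total 360.
  Any other capacity-feasible assignment to {D2, D4} ships for at least 145.
Compare {D2, D3}: its best feasible assignment gives total 390.
Compare {D3, D4}: its best feasible assignment gives total 414.
Every other set of open sites that can feasibly serve all demand totals ≥ 390 even under its best assignment. Minimum: 360.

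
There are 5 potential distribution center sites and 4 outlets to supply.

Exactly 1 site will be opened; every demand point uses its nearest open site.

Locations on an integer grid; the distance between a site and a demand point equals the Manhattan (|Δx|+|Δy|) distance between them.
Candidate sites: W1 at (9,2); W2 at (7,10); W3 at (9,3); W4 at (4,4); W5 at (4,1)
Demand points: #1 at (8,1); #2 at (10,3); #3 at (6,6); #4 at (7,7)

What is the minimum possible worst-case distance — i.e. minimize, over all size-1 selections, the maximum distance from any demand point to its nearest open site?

6

Open {W3}.
  Farthest demand point is #3 at distance 6 (to W3); all others are ≤ 6.
With {W1} the worst case is 7.
With {W4} the worst case is 7.
No size-1 selection achieves below 6.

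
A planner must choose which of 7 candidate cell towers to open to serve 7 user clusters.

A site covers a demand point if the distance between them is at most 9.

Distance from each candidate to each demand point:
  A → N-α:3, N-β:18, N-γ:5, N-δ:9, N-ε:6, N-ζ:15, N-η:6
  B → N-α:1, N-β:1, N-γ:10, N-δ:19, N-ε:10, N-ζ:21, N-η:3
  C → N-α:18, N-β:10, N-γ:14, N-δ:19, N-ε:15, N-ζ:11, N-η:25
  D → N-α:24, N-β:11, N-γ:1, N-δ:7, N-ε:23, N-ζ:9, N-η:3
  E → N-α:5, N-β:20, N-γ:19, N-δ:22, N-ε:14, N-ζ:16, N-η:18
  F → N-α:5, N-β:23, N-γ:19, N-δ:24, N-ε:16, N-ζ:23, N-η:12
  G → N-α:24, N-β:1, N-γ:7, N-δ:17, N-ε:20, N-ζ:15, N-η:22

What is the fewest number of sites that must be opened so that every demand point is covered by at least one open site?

3

Coverage sets (demand points within 9 of each site):
  A: {N-α, N-γ, N-δ, N-ε, N-η}
  B: {N-α, N-β, N-η}
  C: {}
  D: {N-γ, N-δ, N-ζ, N-η}
  E: {N-α}
  F: {N-α}
  G: {N-β, N-γ}
No 2 sites suffice: every size-2 union leaves at least one demand point uncovered.
But {A, B, D} covers everything, so the minimum is 3.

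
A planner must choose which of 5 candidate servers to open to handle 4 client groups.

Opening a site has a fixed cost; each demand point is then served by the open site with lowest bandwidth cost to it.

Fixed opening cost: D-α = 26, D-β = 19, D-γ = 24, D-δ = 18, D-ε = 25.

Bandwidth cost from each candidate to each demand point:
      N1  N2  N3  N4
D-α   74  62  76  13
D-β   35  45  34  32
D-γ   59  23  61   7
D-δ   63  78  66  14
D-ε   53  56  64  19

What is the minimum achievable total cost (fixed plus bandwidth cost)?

142

Open {D-β, D-γ}: assign each demand point to its cheapest open site.
  N1→D-β 35, N2→D-γ 23, N3→D-β 34, N4→D-γ 7
  bandwidth cost 99, fixed 43 → total 142.
Compare {D-β, D-γ, D-δ}: bandwidth cost 99 + fixed 61 = 160.
Compare {D-β}: bandwidth cost 146 + fixed 19 = 165.
Compare {D-β, D-δ}: bandwidth cost 128 + fixed 37 = 165.
All other subsets cost ≥ 160. Minimum total cost: 142.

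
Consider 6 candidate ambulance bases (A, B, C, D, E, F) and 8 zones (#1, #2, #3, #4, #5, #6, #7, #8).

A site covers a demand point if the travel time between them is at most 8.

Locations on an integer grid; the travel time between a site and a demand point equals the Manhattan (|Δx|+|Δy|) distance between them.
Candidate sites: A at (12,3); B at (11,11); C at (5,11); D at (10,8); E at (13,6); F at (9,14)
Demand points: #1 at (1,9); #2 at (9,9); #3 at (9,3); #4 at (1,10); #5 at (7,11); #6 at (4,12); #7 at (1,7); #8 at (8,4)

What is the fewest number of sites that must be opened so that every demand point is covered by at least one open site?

2

Coverage sets (demand points within 8 of each site):
  A: {#3, #8}
  B: {#2, #5, #6}
  C: {#1, #2, #4, #5, #6, #7}
  D: {#2, #3, #5, #8}
  E: {#2, #3, #8}
  F: {#2, #5, #6}
No single site covers all 8 demand points.
But {A, C} covers everything, so the minimum is 2.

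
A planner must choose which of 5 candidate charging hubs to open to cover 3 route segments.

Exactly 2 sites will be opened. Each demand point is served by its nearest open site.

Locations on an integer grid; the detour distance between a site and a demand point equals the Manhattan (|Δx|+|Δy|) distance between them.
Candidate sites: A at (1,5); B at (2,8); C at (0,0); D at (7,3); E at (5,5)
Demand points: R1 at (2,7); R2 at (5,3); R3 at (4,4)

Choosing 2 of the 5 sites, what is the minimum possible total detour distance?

Open {B, E}.
  R1→B 1, R2→E 2, R3→E 2  ⇒ total 5.
Compare {A, E}: total 7.
Compare {B, D}: total 7.
No size-2 selection does better; minimum is 5.

5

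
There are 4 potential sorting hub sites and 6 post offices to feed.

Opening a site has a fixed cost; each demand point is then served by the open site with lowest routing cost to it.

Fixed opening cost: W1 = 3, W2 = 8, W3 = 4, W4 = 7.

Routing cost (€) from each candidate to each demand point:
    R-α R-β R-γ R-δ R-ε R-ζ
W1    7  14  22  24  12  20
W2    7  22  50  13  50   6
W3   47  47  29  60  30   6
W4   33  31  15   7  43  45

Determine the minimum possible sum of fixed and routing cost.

75

Open {W1, W3, W4}: assign each demand point to its cheapest open site.
  R-α→W1 7, R-β→W1 14, R-γ→W4 15, R-δ→W4 7, R-ε→W1 12, R-ζ→W3 6
  routing cost 61, fixed 14 → total 75.
Compare {W1, W2, W4}: routing cost 61 + fixed 18 = 79.
Compare {W1, W2, W3, W4}: routing cost 61 + fixed 22 = 83.
Compare {W1, W2}: routing cost 74 + fixed 11 = 85.
All other subsets cost ≥ 79. Minimum total cost: 75.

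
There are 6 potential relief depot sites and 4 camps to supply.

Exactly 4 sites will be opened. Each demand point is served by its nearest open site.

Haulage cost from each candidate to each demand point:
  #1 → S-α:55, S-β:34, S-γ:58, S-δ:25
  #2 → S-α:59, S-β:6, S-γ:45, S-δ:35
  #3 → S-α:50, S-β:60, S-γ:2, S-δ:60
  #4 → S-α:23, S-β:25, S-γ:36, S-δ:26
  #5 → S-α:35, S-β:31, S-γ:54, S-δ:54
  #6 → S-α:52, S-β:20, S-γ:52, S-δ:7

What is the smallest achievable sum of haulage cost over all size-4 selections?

38

Open {#2, #3, #4, #6}.
  S-α→#4 23, S-β→#2 6, S-γ→#3 2, S-δ→#6 7  ⇒ total 38.
Compare {#2, #3, #5, #6}: total 50.
Compare {#1, #3, #4, #6}: total 52.
No size-4 selection does better; minimum is 38.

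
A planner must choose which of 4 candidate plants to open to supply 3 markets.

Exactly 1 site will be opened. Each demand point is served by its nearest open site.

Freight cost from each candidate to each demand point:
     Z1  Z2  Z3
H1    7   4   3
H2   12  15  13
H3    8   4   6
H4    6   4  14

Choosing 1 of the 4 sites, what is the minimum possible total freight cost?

14

Open {H1}.
  Z1→H1 7, Z2→H1 4, Z3→H1 3  ⇒ total 14.
Compare {H3}: total 18.
Compare {H4}: total 24.
No size-1 selection does better; minimum is 14.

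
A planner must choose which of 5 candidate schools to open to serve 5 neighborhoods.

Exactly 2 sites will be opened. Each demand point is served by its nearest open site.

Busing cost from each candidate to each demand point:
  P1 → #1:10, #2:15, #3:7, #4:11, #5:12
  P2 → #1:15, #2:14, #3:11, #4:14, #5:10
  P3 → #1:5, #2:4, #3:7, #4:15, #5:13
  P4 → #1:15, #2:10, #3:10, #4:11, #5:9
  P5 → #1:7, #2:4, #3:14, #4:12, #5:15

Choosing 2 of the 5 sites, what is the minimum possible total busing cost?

Open {P3, P4}.
  #1→P3 5, #2→P3 4, #3→P3 7, #4→P4 11, #5→P4 9  ⇒ total 36.
Compare {P1, P3}: total 39.
Compare {P2, P3}: total 40.
No size-2 selection does better; minimum is 36.

36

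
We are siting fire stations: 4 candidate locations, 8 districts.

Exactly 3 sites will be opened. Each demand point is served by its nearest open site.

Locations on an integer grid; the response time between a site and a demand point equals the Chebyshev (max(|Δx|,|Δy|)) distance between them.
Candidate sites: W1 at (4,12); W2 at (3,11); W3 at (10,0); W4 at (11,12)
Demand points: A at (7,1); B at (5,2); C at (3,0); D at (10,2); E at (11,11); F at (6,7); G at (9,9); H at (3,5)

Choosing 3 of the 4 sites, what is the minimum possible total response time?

Open {W2, W3, W4}.
  A→W3 3, B→W3 5, C→W3 7, D→W3 2, E→W4 1, F→W2 4, G→W4 3, H→W2 6  ⇒ total 31.
Compare {W1, W3, W4}: total 33.
Compare {W1, W2, W3}: total 39.
No size-3 selection does better; minimum is 31.

31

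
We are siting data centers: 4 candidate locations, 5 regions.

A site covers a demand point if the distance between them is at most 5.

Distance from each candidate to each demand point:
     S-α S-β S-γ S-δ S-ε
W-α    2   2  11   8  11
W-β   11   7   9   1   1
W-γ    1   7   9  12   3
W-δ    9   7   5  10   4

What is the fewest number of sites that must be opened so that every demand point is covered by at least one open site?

Coverage sets (demand points within 5 of each site):
  W-α: {S-α, S-β}
  W-β: {S-δ, S-ε}
  W-γ: {S-α, S-ε}
  W-δ: {S-γ, S-ε}
No 2 sites suffice: every size-2 union leaves at least one demand point uncovered.
But {W-α, W-β, W-δ} covers everything, so the minimum is 3.

3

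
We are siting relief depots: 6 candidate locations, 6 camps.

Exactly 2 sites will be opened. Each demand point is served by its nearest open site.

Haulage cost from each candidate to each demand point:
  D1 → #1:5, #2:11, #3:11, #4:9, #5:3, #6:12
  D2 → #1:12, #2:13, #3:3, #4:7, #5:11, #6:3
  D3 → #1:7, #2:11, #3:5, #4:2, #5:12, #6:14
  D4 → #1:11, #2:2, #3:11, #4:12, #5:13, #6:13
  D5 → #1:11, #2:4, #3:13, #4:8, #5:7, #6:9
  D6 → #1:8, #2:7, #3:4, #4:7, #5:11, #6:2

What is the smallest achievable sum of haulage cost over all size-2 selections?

28

Open {D1, D6}.
  #1→D1 5, #2→D6 7, #3→D6 4, #4→D6 7, #5→D1 3, #6→D6 2  ⇒ total 28.
Compare {D1, D2}: total 32.
Compare {D5, D6}: total 32.
No size-2 selection does better; minimum is 28.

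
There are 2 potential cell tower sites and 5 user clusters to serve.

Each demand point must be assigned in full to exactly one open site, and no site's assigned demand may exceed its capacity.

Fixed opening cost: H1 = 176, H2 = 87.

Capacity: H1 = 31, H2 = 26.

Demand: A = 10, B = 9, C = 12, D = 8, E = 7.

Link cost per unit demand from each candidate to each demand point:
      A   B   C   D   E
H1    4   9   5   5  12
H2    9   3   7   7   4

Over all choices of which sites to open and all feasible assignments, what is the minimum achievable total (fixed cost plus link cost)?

458

Open {H1, H2}; cheapest assignment that respects the capacities:
  H1 (cap 31, load 30): A, C, D — cost 10×4 + 12×5 + 8×5 = 140
  H2 (cap 26, load 16): B, E — cost 9×3 + 7×4 = 55
  Shipping 195, fixed 263 → total 458.
  Any other capacity-feasible assignment to {H1, H2} ships for at least 195.
Total demand is 46 and no other set of sites has combined capacity ≥ 46, so {H1, H2} is the only feasible choice of open sites. Minimum: 458.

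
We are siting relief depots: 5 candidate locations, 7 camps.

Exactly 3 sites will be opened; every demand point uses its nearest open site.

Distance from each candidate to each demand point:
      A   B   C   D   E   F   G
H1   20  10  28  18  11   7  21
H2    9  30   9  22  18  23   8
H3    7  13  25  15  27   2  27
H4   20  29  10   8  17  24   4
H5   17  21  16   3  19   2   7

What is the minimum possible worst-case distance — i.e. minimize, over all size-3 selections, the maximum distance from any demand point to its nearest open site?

11

Open {H1, H2, H4}.
  Farthest demand point is E at distance 11 (to H1); all others are ≤ 11.
With {H1, H2, H5} the worst case is 11.
With {H1, H3, H4} the worst case is 11.
No size-3 selection achieves below 11.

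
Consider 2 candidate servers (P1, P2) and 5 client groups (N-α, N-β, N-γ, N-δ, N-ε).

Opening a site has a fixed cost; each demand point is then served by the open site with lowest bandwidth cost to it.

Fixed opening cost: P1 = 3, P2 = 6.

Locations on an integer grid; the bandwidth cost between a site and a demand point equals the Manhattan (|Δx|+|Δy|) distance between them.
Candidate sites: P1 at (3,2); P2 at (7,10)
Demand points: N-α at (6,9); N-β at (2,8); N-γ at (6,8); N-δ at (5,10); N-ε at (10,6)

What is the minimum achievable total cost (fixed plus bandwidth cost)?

Open {P2}: assign each demand point to its cheapest open site.
  N-α→P2 2, N-β→P2 7, N-γ→P2 3, N-δ→P2 2, N-ε→P2 7
  bandwidth cost 21, fixed 6 → total 27.
Compare {P1, P2}: bandwidth cost 21 + fixed 9 = 30.
Compare {P1}: bandwidth cost 47 + fixed 3 = 50.

27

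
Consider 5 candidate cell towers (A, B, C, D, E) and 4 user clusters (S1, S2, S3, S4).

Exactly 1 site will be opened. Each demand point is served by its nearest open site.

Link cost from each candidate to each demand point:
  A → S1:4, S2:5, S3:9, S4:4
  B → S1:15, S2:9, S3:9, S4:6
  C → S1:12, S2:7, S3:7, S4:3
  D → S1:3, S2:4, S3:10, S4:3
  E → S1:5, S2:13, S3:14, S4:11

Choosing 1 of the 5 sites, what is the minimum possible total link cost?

Open {D}.
  S1→D 3, S2→D 4, S3→D 10, S4→D 3  ⇒ total 20.
Compare {A}: total 22.
Compare {C}: total 29.
No size-1 selection does better; minimum is 20.

20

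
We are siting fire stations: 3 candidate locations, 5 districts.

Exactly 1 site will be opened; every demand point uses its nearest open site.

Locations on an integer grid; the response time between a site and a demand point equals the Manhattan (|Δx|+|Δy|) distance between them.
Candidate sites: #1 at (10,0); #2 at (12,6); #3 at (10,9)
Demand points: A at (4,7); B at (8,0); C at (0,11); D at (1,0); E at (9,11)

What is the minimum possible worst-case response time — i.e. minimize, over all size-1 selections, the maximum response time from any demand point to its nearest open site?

17

Open {#2}.
  Farthest demand point is C at response time 17 (to #2); all others are ≤ 17.
With {#3} the worst case is 18.
With {#1} the worst case is 21.
No size-1 selection achieves below 17.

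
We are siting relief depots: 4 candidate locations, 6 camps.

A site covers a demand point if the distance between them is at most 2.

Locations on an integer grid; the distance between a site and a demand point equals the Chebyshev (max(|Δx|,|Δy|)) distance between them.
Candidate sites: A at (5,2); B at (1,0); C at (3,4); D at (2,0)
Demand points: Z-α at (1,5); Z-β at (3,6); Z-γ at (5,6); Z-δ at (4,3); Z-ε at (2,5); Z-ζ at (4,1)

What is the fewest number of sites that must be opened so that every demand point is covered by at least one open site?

Coverage sets (demand points within 2 of each site):
  A: {Z-δ, Z-ζ}
  B: {}
  C: {Z-α, Z-β, Z-γ, Z-δ, Z-ε}
  D: {Z-ζ}
No single site covers all 6 demand points.
But {A, C} covers everything, so the minimum is 2.

2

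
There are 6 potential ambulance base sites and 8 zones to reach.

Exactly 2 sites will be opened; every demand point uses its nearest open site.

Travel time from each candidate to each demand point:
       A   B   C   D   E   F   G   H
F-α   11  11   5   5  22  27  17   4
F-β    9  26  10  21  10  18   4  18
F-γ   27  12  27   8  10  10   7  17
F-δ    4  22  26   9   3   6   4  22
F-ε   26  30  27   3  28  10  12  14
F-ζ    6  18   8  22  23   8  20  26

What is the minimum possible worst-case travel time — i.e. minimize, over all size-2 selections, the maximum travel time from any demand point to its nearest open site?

11

Open {F-α, F-γ}.
  Farthest demand point is A at travel time 11 (to F-α); all others are ≤ 11.
With {F-α, F-δ} the worst case is 11.
With {F-β, F-γ} the worst case is 17.
No size-2 selection achieves below 11.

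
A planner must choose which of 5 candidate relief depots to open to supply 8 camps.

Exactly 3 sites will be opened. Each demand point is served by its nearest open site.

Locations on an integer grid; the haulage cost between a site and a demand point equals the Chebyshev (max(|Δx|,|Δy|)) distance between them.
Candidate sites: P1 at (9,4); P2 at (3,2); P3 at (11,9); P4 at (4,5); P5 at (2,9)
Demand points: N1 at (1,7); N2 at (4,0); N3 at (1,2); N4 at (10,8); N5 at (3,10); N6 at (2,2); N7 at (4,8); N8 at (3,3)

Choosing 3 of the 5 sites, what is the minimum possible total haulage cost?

Open {P2, P3, P5}.
  N1→P5 2, N2→P2 2, N3→P2 2, N4→P3 1, N5→P5 1, N6→P2 1, N7→P5 2, N8→P2 1  ⇒ total 12.
Compare {P1, P2, P5}: total 15.
Compare {P2, P4, P5}: total 17.
No size-3 selection does better; minimum is 12.

12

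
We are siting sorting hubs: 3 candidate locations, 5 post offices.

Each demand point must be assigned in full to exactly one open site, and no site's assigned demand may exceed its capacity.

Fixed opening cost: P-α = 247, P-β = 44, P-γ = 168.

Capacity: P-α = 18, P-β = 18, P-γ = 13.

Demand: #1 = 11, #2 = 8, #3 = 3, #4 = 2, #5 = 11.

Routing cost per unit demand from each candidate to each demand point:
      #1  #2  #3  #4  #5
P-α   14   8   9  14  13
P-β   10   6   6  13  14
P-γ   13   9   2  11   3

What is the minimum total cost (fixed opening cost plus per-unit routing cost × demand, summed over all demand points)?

Open {P-α, P-β, P-γ}; cheapest assignment that respects the capacities:
  P-α (cap 18, load 8): #2 — cost 8×8 = 64
  P-β (cap 18, load 14): #1, #3 — cost 11×10 + 3×6 = 128
  P-γ (cap 13, load 13): #4, #5 — cost 2×11 + 11×3 = 55
  Shipping 247, fixed 459 → total 706.
  Any other capacity-feasible assignment to {P-α, P-β, P-γ} ships for at least 247.
Total demand is 35; every other set of sites either has combined capacity below 35 or cannot fit the demands without splitting one across sites, so {P-α, P-β, P-γ} is the only feasible choice of open sites. Minimum: 706.

706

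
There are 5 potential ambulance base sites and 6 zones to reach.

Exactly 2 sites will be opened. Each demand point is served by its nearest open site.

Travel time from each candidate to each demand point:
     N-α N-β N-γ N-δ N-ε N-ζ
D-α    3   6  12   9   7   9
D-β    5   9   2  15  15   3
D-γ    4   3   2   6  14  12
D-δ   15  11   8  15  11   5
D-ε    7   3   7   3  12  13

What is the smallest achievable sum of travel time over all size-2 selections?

28

Open {D-β, D-ε}.
  N-α→D-β 5, N-β→D-ε 3, N-γ→D-β 2, N-δ→D-ε 3, N-ε→D-ε 12, N-ζ→D-β 3  ⇒ total 28.
Compare {D-α, D-β}: total 30.
Compare {D-α, D-γ}: total 30.
No size-2 selection does better; minimum is 28.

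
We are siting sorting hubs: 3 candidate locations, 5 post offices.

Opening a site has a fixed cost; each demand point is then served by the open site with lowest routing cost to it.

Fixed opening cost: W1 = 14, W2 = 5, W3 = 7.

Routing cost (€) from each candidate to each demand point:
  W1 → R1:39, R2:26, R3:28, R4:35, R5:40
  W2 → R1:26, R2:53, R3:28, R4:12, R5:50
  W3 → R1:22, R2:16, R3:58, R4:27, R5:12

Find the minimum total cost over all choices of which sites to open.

102

Open {W2, W3}: assign each demand point to its cheapest open site.
  R1→W3 22, R2→W3 16, R3→W2 28, R4→W2 12, R5→W3 12
  routing cost 90, fixed 12 → total 102.
Compare {W1, W2, W3}: routing cost 90 + fixed 26 = 116.
Compare {W1, W3}: routing cost 105 + fixed 21 = 126.
Compare {W3}: routing cost 135 + fixed 7 = 142.
All other subsets cost ≥ 116. Minimum total cost: 102.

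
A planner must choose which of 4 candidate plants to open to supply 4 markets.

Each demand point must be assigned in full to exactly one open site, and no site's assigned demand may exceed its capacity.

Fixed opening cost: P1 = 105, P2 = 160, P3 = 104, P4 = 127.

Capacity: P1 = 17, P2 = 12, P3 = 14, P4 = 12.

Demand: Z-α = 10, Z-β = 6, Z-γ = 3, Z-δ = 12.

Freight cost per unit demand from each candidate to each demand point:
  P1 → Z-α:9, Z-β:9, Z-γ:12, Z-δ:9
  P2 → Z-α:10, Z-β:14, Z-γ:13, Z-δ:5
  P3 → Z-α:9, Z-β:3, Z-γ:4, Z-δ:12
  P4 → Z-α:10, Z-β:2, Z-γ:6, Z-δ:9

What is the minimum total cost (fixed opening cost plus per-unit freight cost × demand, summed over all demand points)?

549

Open {P1, P2, P3}; cheapest assignment that respects the capacities:
  P1 (cap 17, load 10): Z-α — cost 10×9 = 90
  P2 (cap 12, load 12): Z-δ — cost 12×5 = 60
  P3 (cap 14, load 9): Z-β, Z-γ — cost 6×3 + 3×4 = 30
  Shipping 180, fixed 369 → total 549.
  Any other capacity-feasible assignment to {P1, P2, P3} ships for at least 180.
Compare {P1, P3, P4}: its best feasible assignment gives total 558.
Compare {P2, P3, P4}: its best feasible assignment gives total 565.
Every other set of open sites that can feasibly serve all demand totals ≥ 558 even under its best assignment. Minimum: 549.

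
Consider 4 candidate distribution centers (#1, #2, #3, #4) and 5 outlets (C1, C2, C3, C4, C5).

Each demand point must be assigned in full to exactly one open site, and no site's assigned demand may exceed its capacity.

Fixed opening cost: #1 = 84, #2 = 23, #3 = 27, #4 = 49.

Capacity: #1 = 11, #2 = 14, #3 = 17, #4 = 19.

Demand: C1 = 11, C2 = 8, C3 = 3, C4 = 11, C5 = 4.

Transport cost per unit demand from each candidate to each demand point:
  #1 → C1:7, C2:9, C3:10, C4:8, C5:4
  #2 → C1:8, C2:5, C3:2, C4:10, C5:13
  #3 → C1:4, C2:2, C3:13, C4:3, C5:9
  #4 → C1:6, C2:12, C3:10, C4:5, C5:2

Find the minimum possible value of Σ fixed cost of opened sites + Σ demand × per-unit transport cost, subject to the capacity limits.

Open {#2, #3, #4}; cheapest assignment that respects the capacities:
  #2 (cap 14, load 11): C2, C3 — cost 8×5 + 3×2 = 46
  #3 (cap 17, load 11): C1 — cost 11×4 = 44
  #4 (cap 19, load 15): C4, C5 — cost 11×5 + 4×2 = 63
  Shipping 153, fixed 99 → total 252.
  Any other capacity-feasible assignment to {#2, #3, #4} ships for at least 153.
Compare {#1, #2, #3}: its best feasible assignment gives total 326.
Compare {#1, #2, #3, #4}: its best feasible assignment gives total 336.
Every other set of open sites that can feasibly serve all demand totals ≥ 326 even under its best assignment. Minimum: 252.

252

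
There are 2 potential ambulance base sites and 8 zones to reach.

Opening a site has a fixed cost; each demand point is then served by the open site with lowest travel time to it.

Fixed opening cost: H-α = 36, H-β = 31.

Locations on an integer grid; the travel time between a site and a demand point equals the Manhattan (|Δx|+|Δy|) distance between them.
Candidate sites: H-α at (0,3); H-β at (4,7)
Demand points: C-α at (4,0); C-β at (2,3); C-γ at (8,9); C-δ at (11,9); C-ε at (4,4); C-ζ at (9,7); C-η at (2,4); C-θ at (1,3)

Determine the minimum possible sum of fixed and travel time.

Open {H-β}: assign each demand point to its cheapest open site.
  C-α→H-β 7, C-β→H-β 6, C-γ→H-β 6, C-δ→H-β 9, C-ε→H-β 3, C-ζ→H-β 5, C-η→H-β 5, C-θ→H-β 7
  travel time 48, fixed 31 → total 79.
Compare {H-α}: travel time 62 + fixed 36 = 98.
Compare {H-α, H-β}: travel time 36 + fixed 67 = 103.

79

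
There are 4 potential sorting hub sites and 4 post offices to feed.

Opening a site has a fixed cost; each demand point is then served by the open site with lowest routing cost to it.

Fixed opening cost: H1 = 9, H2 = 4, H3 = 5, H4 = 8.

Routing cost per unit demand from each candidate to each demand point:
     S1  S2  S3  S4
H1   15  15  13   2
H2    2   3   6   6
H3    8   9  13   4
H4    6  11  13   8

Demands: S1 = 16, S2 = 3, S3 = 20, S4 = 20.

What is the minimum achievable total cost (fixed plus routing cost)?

Open {H1, H2}: assign each demand point to its cheapest open site.
  S1→H2 16×2=32, S2→H2 3×3=9, S3→H2 20×6=120, S4→H1 20×2=40
  routing cost 201, fixed 13 → total 214.
Compare {H1, H2, H3}: routing cost 201 + fixed 18 = 219.
Compare {H1, H2, H4}: routing cost 201 + fixed 21 = 222.
Compare {H1, H2, H3, H4}: routing cost 201 + fixed 26 = 227.
All other subsets cost ≥ 219. Minimum total cost: 214.

214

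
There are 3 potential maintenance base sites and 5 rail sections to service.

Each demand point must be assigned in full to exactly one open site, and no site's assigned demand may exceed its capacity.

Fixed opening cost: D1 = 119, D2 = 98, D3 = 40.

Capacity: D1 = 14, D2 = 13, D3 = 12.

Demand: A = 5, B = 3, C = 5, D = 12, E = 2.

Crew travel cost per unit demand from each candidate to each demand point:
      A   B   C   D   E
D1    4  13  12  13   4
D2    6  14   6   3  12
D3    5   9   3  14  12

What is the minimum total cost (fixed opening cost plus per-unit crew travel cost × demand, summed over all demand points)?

Open {D1, D2, D3}; cheapest assignment that respects the capacities:
  D1 (cap 14, load 7): A, E — cost 5×4 + 2×4 = 28
  D2 (cap 13, load 12): D — cost 12×3 = 36
  D3 (cap 12, load 8): B, C — cost 3×9 + 5×3 = 42
  Shipping 106, fixed 257 → total 363.
  Any other capacity-feasible assignment to {D1, D2, D3} ships for at least 106.
Compare {D1, D2}: its best feasible assignment gives total 483.
Every other set of open sites that can feasibly serve all demand totals ≥ 483 even under its best assignment. Minimum: 363.

363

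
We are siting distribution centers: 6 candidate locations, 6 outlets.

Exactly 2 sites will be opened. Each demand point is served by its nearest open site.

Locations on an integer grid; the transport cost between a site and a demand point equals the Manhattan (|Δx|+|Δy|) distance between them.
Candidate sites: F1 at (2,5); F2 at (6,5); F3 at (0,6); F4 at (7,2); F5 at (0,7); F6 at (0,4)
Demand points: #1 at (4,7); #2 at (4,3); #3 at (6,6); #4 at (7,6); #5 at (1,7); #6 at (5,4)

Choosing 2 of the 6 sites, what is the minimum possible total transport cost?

Open {F2, F5}.
  #1→F2 4, #2→F2 4, #3→F2 1, #4→F2 2, #5→F5 1, #6→F2 2  ⇒ total 14.
Compare {F2, F3}: total 15.
Compare {F1, F2}: total 16.
No size-2 selection does better; minimum is 14.

14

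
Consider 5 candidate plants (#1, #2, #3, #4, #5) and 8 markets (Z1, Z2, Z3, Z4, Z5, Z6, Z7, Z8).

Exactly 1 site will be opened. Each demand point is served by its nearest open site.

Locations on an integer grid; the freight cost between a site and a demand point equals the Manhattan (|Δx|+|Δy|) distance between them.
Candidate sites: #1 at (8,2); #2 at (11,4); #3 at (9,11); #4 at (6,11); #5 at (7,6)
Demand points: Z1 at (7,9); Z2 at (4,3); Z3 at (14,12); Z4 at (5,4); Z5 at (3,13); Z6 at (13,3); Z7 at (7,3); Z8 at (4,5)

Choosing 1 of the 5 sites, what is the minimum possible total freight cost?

Open {#5}.
  Z1→#5 3, Z2→#5 6, Z3→#5 13, Z4→#5 4, Z5→#5 11, Z6→#5 9, Z7→#5 3, Z8→#5 4  ⇒ total 53.
Compare {#1}: total 65.
Compare {#2}: total 67.
No size-1 selection does better; minimum is 53.

53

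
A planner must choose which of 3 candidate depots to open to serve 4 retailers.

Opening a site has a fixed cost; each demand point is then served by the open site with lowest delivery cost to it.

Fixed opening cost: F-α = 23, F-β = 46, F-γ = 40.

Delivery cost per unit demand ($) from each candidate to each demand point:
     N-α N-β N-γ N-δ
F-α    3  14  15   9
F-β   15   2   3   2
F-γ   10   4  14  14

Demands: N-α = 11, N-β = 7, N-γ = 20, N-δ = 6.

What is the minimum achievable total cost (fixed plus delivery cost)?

188

Open {F-α, F-β}: assign each demand point to its cheapest open site.
  N-α→F-α 11×3=33, N-β→F-β 7×2=14, N-γ→F-β 20×3=60, N-δ→F-β 6×2=12
  delivery cost 119, fixed 69 → total 188.
Compare {F-α, F-β, F-γ}: delivery cost 119 + fixed 109 = 228.
Compare {F-β, F-γ}: delivery cost 196 + fixed 86 = 282.
Compare {F-β}: delivery cost 251 + fixed 46 = 297.
All other subsets cost ≥ 228. Minimum total cost: 188.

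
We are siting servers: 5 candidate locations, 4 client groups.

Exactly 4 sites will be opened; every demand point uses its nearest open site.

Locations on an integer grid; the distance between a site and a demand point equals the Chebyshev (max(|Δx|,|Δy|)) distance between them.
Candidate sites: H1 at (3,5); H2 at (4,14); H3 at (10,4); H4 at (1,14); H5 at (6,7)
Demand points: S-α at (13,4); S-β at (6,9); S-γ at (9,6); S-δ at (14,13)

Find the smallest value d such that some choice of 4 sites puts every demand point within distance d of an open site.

Open {H1, H2, H3, H5}.
  Farthest demand point is S-δ at distance 8 (to H5); all others are ≤ 8.
With {H1, H2, H4, H5} the worst case is 8.
With {H1, H3, H4, H5} the worst case is 8.
No size-4 selection achieves below 8.

8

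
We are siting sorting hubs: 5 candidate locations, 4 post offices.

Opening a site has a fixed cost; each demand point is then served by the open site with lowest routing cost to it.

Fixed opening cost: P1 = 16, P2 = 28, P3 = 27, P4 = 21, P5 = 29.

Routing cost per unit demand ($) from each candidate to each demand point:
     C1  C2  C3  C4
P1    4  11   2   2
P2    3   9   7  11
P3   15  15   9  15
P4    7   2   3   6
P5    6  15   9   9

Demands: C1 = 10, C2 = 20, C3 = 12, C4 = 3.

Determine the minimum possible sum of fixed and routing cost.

147

Open {P1, P4}: assign each demand point to its cheapest open site.
  C1→P1 10×4=40, C2→P4 20×2=40, C3→P1 12×2=24, C4→P1 3×2=6
  routing cost 110, fixed 37 → total 147.
Compare {P1, P2, P4}: routing cost 100 + fixed 65 = 165.
Compare {P2, P4}: routing cost 124 + fixed 49 = 173.
Compare {P1, P3, P4}: routing cost 110 + fixed 64 = 174.
All other subsets cost ≥ 165. Minimum total cost: 147.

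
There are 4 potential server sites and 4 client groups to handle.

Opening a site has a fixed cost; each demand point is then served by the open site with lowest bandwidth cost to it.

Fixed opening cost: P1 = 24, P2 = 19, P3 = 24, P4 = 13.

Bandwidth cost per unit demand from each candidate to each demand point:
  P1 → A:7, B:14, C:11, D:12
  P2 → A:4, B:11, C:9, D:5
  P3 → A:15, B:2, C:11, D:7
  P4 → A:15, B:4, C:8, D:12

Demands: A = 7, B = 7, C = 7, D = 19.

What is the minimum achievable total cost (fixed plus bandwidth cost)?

Open {P2, P4}: assign each demand point to its cheapest open site.
  A→P2 7×4=28, B→P4 7×4=28, C→P4 7×8=56, D→P2 19×5=95
  bandwidth cost 207, fixed 32 → total 239.
Compare {P2, P3}: bandwidth cost 200 + fixed 43 = 243.
Compare {P2, P3, P4}: bandwidth cost 193 + fixed 56 = 249.
Compare {P1, P2, P4}: bandwidth cost 207 + fixed 56 = 263.
All other subsets cost ≥ 243. Minimum total cost: 239.

239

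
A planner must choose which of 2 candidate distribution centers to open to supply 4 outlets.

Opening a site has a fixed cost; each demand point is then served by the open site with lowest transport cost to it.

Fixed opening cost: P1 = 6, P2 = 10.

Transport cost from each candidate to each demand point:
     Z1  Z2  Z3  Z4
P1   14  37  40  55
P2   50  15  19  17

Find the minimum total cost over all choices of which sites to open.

Open {P1, P2}: assign each demand point to its cheapest open site.
  Z1→P1 14, Z2→P2 15, Z3→P2 19, Z4→P2 17
  transport cost 65, fixed 16 → total 81.
Compare {P2}: transport cost 101 + fixed 10 = 111.
Compare {P1}: transport cost 146 + fixed 6 = 152.

81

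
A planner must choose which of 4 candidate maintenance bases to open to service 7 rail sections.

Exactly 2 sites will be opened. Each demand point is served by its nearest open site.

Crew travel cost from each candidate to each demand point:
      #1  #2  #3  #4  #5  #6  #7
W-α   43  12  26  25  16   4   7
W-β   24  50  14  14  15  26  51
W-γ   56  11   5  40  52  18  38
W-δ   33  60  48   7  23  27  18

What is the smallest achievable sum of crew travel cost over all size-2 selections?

Open {W-α, W-β}.
  #1→W-β 24, #2→W-α 12, #3→W-β 14, #4→W-β 14, #5→W-β 15, #6→W-α 4, #7→W-α 7  ⇒ total 90.
Compare {W-α, W-δ}: total 105.
Compare {W-α, W-γ}: total 111.
No size-2 selection does better; minimum is 90.

90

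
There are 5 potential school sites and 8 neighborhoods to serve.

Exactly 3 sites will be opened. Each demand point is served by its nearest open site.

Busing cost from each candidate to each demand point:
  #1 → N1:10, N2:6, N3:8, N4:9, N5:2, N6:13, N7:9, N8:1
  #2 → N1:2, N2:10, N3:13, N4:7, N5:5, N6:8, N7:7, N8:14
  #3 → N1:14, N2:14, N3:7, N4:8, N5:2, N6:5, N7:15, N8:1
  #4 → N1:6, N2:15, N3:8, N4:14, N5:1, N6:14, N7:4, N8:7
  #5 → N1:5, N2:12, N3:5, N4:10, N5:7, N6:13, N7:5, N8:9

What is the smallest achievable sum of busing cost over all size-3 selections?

Open {#1, #2, #5}.
  N1→#2 2, N2→#1 6, N3→#5 5, N4→#2 7, N5→#1 2, N6→#2 8, N7→#5 5, N8→#1 1  ⇒ total 36.
Compare {#1, #2, #3}: total 37.
Compare {#1, #2, #4}: total 37.
No size-3 selection does better; minimum is 36.

36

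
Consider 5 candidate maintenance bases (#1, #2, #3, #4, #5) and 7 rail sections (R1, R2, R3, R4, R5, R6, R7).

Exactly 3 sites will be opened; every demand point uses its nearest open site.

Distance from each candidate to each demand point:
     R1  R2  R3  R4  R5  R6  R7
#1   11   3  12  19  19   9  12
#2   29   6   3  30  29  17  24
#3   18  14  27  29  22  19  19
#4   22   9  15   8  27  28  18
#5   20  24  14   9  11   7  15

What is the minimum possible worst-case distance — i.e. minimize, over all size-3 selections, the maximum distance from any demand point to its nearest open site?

12

Open {#1, #2, #5}.
  Farthest demand point is R7 at distance 12 (to #1); all others are ≤ 12.
With {#1, #3, #5} the worst case is 12.
With {#1, #4, #5} the worst case is 12.
No size-3 selection achieves below 12.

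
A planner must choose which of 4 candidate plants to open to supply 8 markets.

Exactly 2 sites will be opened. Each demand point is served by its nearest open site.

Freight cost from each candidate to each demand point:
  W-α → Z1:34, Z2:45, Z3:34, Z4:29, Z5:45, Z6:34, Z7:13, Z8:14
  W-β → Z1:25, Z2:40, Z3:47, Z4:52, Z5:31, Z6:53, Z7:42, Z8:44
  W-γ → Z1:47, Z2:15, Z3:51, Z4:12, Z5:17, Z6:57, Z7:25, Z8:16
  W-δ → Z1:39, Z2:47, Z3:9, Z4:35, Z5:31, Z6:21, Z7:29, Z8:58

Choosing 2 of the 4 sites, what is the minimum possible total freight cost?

154

Open {W-γ, W-δ}.
  Z1→W-δ 39, Z2→W-γ 15, Z3→W-δ 9, Z4→W-γ 12, Z5→W-γ 17, Z6→W-δ 21, Z7→W-γ 25, Z8→W-γ 16  ⇒ total 154.
Compare {W-α, W-γ}: total 173.
Compare {W-α, W-δ}: total 196.
No size-2 selection does better; minimum is 154.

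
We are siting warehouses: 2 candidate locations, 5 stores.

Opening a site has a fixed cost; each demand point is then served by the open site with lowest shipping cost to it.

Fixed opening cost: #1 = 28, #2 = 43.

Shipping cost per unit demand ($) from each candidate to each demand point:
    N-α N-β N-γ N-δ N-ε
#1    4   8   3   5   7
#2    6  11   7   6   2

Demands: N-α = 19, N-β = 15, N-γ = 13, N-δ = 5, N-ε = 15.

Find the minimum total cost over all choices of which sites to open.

Open {#1, #2}: assign each demand point to its cheapest open site.
  N-α→#1 19×4=76, N-β→#1 15×8=120, N-γ→#1 13×3=39, N-δ→#1 5×5=25, N-ε→#2 15×2=30
  shipping cost 290, fixed 71 → total 361.
Compare {#1}: shipping cost 365 + fixed 28 = 393.
Compare {#2}: shipping cost 430 + fixed 43 = 473.

361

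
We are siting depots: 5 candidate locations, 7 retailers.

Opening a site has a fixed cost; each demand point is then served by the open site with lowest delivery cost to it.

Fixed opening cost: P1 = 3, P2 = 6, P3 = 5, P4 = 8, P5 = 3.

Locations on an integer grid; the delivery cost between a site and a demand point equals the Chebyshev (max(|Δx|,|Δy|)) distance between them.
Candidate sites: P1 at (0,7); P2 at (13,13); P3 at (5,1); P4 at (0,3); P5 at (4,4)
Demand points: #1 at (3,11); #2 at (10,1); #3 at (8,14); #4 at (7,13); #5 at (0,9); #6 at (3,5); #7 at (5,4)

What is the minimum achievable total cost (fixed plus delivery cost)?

Open {P1, P5}: assign each demand point to its cheapest open site.
  #1→P1 4, #2→P5 6, #3→P1 8, #4→P1 7, #5→P1 2, #6→P5 1, #7→P5 1
  delivery cost 29, fixed 6 → total 35.
Compare {P1, P2, P5}: delivery cost 25 + fixed 12 = 37.
Compare {P1, P3, P5}: delivery cost 28 + fixed 11 = 39.
Compare {P1, P3}: delivery cost 32 + fixed 8 = 40.
All other subsets cost ≥ 37. Minimum total cost: 35.

35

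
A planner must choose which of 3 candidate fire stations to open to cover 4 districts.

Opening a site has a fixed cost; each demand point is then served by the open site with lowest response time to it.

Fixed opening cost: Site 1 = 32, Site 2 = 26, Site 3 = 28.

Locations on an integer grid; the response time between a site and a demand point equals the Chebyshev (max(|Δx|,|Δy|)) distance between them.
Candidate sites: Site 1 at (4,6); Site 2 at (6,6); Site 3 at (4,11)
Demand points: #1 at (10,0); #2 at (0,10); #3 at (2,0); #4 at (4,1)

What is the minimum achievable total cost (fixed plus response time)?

Open {Site 2}: assign each demand point to its cheapest open site.
  #1→Site 2 6, #2→Site 2 6, #3→Site 2 6, #4→Site 2 5
  response time 23, fixed 26 → total 49.
Compare {Site 1}: response time 21 + fixed 32 = 53.
Compare {Site 3}: response time 36 + fixed 28 = 64.
Compare {Site 2, Site 3}: response time 21 + fixed 54 = 75.
All other subsets cost ≥ 53. Minimum total cost: 49.

49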